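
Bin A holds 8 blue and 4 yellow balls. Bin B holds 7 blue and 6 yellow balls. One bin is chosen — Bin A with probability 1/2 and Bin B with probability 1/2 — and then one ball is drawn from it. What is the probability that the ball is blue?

From Bin A: P(blue) = 8/12.
From Bin B: P(blue) = 7/13.
Total probability = (1/2)(8/12) + (1/2)(7/13) = 47/78.

47/78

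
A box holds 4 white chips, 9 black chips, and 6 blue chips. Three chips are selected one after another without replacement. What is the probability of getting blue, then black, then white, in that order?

Each draw changes the counts, so multiply the conditional probabilities along the sequence:
P = 6/19 × 9/18 × 4/17 = 216/5814 = 12/323.

12/323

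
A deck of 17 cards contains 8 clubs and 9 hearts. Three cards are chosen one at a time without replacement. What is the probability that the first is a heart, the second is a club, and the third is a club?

21/170

Each draw changes the counts, so multiply the conditional probabilities along the sequence:
P = 9/17 × 8/16 × 7/15 = 504/4080 = 21/170.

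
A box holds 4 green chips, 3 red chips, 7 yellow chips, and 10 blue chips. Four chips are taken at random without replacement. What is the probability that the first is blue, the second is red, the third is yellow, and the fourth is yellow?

5/1012

Each draw changes the counts, so multiply the conditional probabilities along the sequence:
P = 10/24 × 3/23 × 7/22 × 6/21 = 1260/255024 = 5/1012.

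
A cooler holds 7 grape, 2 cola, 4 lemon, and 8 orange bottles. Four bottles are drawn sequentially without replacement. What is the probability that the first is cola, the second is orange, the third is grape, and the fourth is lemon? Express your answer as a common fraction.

Multiply the probability of each draw given the previous ones:
P = 2/21 × 8/20 × 7/19 × 4/18 = 448/143640 = 8/2565.

8/2565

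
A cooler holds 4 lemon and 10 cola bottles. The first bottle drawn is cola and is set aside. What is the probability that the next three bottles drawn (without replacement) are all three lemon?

With the first bottle removed, 4 lemon remain out of 13.
P = 4/13 × 3/12 × 2/11 = 24/1716 = 2/143.

2/143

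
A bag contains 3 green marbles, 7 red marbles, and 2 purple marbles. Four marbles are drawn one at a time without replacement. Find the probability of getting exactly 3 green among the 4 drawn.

1/55

One ordering (green drawn first) has probability 3/12 × 2/11 × 1/10 × 9/9 = 54/11880 = 1/220.
There are C(4,3) = 4 such orderings, each equally likely, so P = 4 × 1/220 = 1/55.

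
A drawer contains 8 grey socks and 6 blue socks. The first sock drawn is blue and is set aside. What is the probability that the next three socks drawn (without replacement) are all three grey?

With the first sock removed, 8 grey remain out of 13.
P = 8/13 × 7/12 × 6/11 = 336/1716 = 28/143.

28/143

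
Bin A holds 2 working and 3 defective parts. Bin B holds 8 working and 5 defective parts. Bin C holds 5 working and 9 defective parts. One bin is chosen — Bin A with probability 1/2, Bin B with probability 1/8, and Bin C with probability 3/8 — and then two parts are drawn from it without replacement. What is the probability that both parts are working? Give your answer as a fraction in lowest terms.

743/5460

From Bin A: P(both working) = (2/5)(1/4) = 1/10.
From Bin B: P(both working) = (8/13)(7/12) = 14/39.
From Bin C: P(both working) = (5/14)(4/13) = 10/91.
Total probability = (1/2)(1/10) + (1/8)(14/39) + (3/8)(10/91) = 743/5460.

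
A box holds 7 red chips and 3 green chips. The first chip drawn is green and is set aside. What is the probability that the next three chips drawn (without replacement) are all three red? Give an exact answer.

After the first draw, 7 of the remaining 9 chips are red.
P = 7/9 × 6/8 × 5/7 = 210/504 = 5/12.

5/12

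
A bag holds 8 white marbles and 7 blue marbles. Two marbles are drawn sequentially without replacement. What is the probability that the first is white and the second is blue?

Multiply the probability of each draw given the previous ones:
P = 8/15 × 7/14 = 56/210 = 4/15.

4/15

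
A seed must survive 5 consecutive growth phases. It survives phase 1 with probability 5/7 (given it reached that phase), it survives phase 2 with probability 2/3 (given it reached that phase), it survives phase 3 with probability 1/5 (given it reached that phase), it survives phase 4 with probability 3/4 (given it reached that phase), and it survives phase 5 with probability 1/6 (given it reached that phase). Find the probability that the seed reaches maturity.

The events are sequential, so multiply the conditional probabilities:
P = 5/7 × 2/3 × 1/5 × 3/4 × 1/6 = 30/2520 = 1/84.

1/84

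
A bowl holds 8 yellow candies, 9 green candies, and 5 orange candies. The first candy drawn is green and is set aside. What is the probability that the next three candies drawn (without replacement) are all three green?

4/95

With the first candy removed, 8 green remain out of 21.
P = 8/21 × 7/20 × 6/19 = 336/7980 = 4/95.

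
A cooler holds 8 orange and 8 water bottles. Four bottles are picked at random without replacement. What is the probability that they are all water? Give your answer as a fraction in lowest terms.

P = 8/16 × 7/15 × 6/14 × 5/13 = 1680/43680 = 1/26.

1/26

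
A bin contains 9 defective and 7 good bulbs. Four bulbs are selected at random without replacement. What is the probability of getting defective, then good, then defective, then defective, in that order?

Each draw changes the counts, so multiply the conditional probabilities along the sequence:
P = 9/16 × 7/15 × 8/14 × 7/13 = 3528/43680 = 21/260.

21/260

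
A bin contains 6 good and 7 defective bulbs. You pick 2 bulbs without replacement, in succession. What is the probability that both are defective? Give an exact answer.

7/26

P(all defective) = 7/13 × 6/12 = 42/156 = 7/26.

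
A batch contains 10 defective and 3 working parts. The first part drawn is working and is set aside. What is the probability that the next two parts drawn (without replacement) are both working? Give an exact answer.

1/66

After the first draw, 2 of the remaining 12 parts are working.
P = 2/12 × 1/11 = 2/132 = 1/66.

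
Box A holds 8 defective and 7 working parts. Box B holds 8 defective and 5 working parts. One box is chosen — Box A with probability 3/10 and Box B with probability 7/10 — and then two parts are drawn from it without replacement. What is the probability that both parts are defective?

From Box A: P(both defective) = (8/15)(7/14) = 4/15.
From Box B: P(both defective) = (8/13)(7/12) = 14/39.
Total probability = (3/10)(4/15) + (7/10)(14/39) = 323/975.

323/975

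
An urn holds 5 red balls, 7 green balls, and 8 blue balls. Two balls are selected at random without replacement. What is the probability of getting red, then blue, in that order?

2/19

Multiply the probability of each draw given the previous ones:
P = 5/20 × 8/19 = 40/380 = 2/19.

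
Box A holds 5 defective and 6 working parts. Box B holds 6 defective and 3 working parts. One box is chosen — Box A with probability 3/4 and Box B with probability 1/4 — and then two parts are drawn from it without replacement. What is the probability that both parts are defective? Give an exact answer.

From Box A: P(both defective) = (5/11)(4/10) = 2/11.
From Box B: P(both defective) = (6/9)(5/8) = 5/12.
Total probability = (3/4)(2/11) + (1/4)(5/12) = 127/528.

127/528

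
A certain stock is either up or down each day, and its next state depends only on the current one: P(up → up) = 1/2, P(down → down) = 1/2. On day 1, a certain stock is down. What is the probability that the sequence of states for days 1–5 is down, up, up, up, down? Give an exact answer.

Day 1 is given. For each transition, use the conditional probability from the current state:
P(up | down) = 1/2; P(up | up) = 1/2; P(up | up) = 1/2; P(down | up) = 1/2.
P = 1/2 × 1/2 × 1/2 × 1/2 = 1/16.

1/16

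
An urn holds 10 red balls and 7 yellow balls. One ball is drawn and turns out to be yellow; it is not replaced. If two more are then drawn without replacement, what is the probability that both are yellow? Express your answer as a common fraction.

After the first draw, 6 of the remaining 16 balls are yellow.
P = 6/16 × 5/15 = 30/240 = 1/8.

1/8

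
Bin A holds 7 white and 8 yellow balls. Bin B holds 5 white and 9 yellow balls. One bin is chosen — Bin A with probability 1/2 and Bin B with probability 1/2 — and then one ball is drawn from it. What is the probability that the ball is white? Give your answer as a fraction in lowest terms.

From Bin A: P(white) = 7/15.
From Bin B: P(white) = 5/14.
Total probability = (1/2)(7/15) + (1/2)(5/14) = 173/420.

173/420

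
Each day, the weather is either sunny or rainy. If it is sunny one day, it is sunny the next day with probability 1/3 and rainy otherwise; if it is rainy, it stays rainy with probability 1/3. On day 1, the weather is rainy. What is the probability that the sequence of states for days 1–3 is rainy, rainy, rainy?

Day 1 is given. For each transition, use the conditional probability from the current state:
P(rainy | rainy) = 1/3; P(rainy | rainy) = 1/3.
P = 1/3 × 1/3 = 1/9.

1/9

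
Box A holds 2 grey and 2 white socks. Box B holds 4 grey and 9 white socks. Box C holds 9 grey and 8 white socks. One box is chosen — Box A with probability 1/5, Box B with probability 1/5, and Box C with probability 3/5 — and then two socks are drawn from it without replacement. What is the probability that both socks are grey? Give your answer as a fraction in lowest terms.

From Box A: P(both grey) = (2/4)(1/3) = 1/6.
From Box B: P(both grey) = (4/13)(3/12) = 1/13.
From Box C: P(both grey) = (9/17)(8/16) = 9/34.
Total probability = (1/5)(1/6) + (1/5)(1/13) + (3/5)(9/34) = 688/3315.

688/3315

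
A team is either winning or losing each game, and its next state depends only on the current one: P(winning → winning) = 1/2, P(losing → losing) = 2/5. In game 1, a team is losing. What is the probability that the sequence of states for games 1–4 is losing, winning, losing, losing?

3/25

Game 1 is given. For each transition, use the conditional probability from the current state:
P(winning | losing) = 3/5; P(losing | winning) = 1/2; P(losing | losing) = 2/5.
P = 3/5 × 1/2 × 2/5 = 6/50 = 3/25.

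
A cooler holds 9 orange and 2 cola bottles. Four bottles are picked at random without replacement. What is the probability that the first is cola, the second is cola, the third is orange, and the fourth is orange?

Each draw changes the counts, so multiply the conditional probabilities along the sequence:
P = 2/11 × 1/10 × 9/9 × 8/8 = 144/7920 = 1/55.

1/55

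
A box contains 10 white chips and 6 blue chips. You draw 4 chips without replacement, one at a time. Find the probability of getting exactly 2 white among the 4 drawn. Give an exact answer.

135/364

One ordering (white drawn first) has probability 10/16 × 9/15 × 6/14 × 5/13 = 2700/43680 = 45/728.
There are C(4,2) = 6 such orderings, each equally likely, so P = 6 × 45/728 = 135/364.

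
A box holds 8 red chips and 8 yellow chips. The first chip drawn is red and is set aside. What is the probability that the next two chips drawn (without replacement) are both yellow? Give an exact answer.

With the first chip removed, 8 yellow remain out of 15.
P = 8/15 × 7/14 = 56/210 = 4/15.

4/15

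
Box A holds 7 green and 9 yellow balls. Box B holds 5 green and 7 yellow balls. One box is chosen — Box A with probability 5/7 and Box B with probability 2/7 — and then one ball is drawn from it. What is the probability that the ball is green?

145/336

From Box A: P(green) = 7/16.
From Box B: P(green) = 5/12.
Total probability = (5/7)(7/16) + (2/7)(5/12) = 145/336.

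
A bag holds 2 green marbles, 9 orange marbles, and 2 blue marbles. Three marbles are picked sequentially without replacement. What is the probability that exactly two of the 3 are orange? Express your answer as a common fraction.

72/143

One ordering (orange drawn first) has probability 9/13 × 8/12 × 4/11 = 288/1716 = 24/143.
There are C(3,2) = 3 such orderings, each equally likely, so P = 3 × 24/143 = 72/143.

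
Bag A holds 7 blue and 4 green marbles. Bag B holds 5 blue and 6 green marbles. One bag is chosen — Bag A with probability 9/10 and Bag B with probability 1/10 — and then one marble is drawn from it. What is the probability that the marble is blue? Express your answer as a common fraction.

34/55

From Bag A: P(blue) = 7/11.
From Bag B: P(blue) = 5/11.
Total probability = (9/10)(7/11) + (1/10)(5/11) = 34/55.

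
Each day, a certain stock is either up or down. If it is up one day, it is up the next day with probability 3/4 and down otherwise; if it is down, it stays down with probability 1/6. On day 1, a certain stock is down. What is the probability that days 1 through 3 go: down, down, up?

5/36

Day 1 is given. For each transition, use the conditional probability from the current state:
P(down | down) = 1/6; P(up | down) = 5/6.
P = 1/6 × 5/6 = 5/36.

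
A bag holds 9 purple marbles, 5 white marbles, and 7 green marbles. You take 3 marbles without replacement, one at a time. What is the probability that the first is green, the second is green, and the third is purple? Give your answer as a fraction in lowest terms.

Chain rule:
P = 7/21 × 6/20 × 9/19 = 378/7980 = 9/190.

9/190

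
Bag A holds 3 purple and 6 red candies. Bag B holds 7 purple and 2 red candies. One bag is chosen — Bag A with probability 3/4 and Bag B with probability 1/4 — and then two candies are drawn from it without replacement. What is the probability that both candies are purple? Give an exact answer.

5/24

From Bag A: P(both purple) = (3/9)(2/8) = 1/12.
From Bag B: P(both purple) = (7/9)(6/8) = 7/12.
Total probability = (3/4)(1/12) + (1/4)(7/12) = 5/24.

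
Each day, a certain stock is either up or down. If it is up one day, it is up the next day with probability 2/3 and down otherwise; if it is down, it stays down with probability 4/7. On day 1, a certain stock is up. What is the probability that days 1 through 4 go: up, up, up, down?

Day 1 is given. For each transition, use the conditional probability from the current state:
P(up | up) = 2/3; P(up | up) = 2/3; P(down | up) = 1/3.
P = 2/3 × 2/3 × 1/3 = 4/27.

4/27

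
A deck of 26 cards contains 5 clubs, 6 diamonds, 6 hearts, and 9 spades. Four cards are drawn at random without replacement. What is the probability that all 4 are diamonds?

P(all diamonds) = 6/26 × 5/25 × 4/24 × 3/23 = 360/358800 = 3/2990.

3/2990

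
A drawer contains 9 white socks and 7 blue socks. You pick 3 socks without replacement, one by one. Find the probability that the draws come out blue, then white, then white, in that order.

3/20

Multiply the probability of each draw given the previous ones:
P = 7/16 × 9/15 × 8/14 = 504/3360 = 3/20.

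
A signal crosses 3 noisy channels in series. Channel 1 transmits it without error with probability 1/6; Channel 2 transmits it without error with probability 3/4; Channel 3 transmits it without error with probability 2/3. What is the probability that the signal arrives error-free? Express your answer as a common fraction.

Multiplying along the chain,
P = 1/6 × 3/4 × 2/3 = 6/72 = 1/12.

1/12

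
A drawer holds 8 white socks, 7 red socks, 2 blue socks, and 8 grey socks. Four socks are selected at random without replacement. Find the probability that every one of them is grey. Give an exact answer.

7/1265

P(all grey) = 8/25 × 7/24 × 6/23 × 5/22 = 1680/303600 = 7/1265.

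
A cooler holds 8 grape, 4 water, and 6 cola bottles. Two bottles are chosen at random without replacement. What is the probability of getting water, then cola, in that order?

4/51

Multiply the probability of each draw given the previous ones:
P = 4/18 × 6/17 = 24/306 = 4/51.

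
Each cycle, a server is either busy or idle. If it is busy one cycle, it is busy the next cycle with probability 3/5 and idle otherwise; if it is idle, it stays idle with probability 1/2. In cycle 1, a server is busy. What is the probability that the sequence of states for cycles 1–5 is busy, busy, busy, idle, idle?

9/125

Cycle 1 is given. For each transition, use the conditional probability from the current state:
P(busy | busy) = 3/5; P(busy | busy) = 3/5; P(idle | busy) = 2/5; P(idle | idle) = 1/2.
P = 3/5 × 3/5 × 2/5 × 1/2 = 18/250 = 9/125.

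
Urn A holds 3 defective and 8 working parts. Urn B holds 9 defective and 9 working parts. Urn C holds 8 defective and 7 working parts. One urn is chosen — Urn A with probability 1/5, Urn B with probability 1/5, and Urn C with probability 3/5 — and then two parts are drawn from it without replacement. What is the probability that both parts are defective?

1019/4675

From Urn A: P(both defective) = (3/11)(2/10) = 3/55.
From Urn B: P(both defective) = (9/18)(8/17) = 4/17.
From Urn C: P(both defective) = (8/15)(7/14) = 4/15.
Total probability = (1/5)(3/55) + (1/5)(4/17) + (3/5)(4/15) = 1019/4675.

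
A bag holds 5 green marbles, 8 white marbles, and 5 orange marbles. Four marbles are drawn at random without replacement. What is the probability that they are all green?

P = 5/18 × 4/17 × 3/16 × 2/15 = 120/73440 = 1/612.

1/612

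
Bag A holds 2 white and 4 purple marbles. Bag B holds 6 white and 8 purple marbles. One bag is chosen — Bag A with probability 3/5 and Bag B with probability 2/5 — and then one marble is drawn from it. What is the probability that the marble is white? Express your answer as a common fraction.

From Bag A: P(white) = 2/6.
From Bag B: P(white) = 6/14.
Total probability = (3/5)(2/6) + (2/5)(6/14) = 13/35.

13/35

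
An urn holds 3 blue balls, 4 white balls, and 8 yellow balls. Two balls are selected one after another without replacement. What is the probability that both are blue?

1/35

P = 3/15 × 2/14 = 6/210 = 1/35.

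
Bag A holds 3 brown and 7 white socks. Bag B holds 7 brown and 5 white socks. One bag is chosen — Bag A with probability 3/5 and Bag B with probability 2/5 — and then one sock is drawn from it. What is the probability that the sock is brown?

From Bag A: P(brown) = 3/10.
From Bag B: P(brown) = 7/12.
Total probability = (3/5)(3/10) + (2/5)(7/12) = 31/75.

31/75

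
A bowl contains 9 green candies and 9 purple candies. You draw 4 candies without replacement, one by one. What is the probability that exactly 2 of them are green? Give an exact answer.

One ordering (green drawn first) has probability 9/18 × 8/17 × 9/16 × 8/15 = 5184/73440 = 6/85.
There are C(4,2) = 6 such orderings, each equally likely, so P = 6 × 6/85 = 36/85.

36/85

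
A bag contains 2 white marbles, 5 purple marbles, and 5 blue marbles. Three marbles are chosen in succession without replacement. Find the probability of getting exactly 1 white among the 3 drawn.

9/22

One ordering (white drawn first) has probability 2/12 × 10/11 × 9/10 = 180/1320 = 3/22.
There are C(3,1) = 3 such orderings, each equally likely, so P = 3 × 3/22 = 9/22.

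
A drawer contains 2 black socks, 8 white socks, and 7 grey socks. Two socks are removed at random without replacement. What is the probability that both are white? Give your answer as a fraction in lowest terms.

7/34

P(all white) = 8/17 × 7/16 = 56/272 = 7/34.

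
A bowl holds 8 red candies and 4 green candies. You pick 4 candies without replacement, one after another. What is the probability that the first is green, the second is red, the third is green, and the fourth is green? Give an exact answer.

8/495

Each draw changes the counts, so multiply the conditional probabilities along the sequence:
P = 4/12 × 8/11 × 3/10 × 2/9 = 192/11880 = 8/495.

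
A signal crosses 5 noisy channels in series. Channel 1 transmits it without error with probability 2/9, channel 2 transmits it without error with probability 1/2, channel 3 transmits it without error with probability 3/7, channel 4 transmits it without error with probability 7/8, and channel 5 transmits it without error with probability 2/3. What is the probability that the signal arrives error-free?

1/36

Multiplying along the chain,
P = 2/9 × 1/2 × 3/7 × 7/8 × 2/3 = 84/3024 = 1/36.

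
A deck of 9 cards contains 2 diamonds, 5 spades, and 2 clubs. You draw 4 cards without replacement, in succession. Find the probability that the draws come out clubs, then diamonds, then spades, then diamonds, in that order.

Each draw changes the counts, so multiply the conditional probabilities along the sequence:
P = 2/9 × 2/8 × 5/7 × 1/6 = 20/3024 = 5/756.

5/756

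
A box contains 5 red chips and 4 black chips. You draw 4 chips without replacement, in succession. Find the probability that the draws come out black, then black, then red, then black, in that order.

5/126

Multiply the probability of each draw given the previous ones:
P = 4/9 × 3/8 × 5/7 × 2/6 = 120/3024 = 5/126.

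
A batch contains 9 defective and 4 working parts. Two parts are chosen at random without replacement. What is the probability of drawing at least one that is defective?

P(no defective) = 4/13 × 3/12 = 12/156 = 1/13.
P(at least one) = 1 − 1/13 = 12/13.

12/13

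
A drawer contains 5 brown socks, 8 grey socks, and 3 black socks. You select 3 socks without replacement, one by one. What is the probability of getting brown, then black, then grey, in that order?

1/28

Each draw changes the counts, so multiply the conditional probabilities along the sequence:
P = 5/16 × 3/15 × 8/14 = 120/3360 = 1/28.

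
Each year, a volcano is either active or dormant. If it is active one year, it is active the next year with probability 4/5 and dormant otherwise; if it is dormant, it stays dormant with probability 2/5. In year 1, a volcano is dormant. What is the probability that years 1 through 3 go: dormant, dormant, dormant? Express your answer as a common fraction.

Year 1 is given. For each transition, use the conditional probability from the current state:
P(dormant | dormant) = 2/5; P(dormant | dormant) = 2/5.
P = 2/5 × 2/5 = 4/25.

4/25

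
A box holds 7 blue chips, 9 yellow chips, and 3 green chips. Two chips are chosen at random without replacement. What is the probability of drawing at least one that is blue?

35/57

P(no blue) = 12/19 × 11/18 = 132/342 = 22/57.
P(at least one) = 1 − 22/57 = 35/57.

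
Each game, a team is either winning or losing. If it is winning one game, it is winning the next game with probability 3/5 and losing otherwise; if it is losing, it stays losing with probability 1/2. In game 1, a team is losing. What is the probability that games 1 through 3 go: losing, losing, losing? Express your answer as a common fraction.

Game 1 is given. For each transition, use the conditional probability from the current state:
P(losing | losing) = 1/2; P(losing | losing) = 1/2.
P = 1/2 × 1/2 = 1/4.

1/4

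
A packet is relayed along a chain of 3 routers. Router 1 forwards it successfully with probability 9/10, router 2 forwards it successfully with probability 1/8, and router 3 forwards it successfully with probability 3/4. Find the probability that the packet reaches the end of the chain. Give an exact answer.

The events are sequential, so multiply the conditional probabilities:
P = 9/10 × 1/8 × 3/4 = 27/320.

27/320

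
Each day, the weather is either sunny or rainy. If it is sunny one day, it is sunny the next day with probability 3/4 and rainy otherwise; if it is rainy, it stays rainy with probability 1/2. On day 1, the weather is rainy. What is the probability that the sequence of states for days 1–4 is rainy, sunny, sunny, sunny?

9/32

Day 1 is given. For each transition, use the conditional probability from the current state:
P(sunny | rainy) = 1/2; P(sunny | sunny) = 3/4; P(sunny | sunny) = 3/4.
P = 1/2 × 3/4 × 3/4 = 9/32.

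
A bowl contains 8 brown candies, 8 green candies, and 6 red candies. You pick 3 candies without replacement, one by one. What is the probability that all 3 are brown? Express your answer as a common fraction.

P(every draw is brown) = 8/22 × 7/21 × 6/20 = 336/9240 = 2/55.

2/55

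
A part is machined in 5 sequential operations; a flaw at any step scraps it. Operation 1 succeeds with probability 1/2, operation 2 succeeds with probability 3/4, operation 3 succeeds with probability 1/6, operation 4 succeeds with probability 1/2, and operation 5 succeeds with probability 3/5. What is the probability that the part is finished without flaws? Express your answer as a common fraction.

The events are sequential, so multiply the conditional probabilities:
P = 1/2 × 3/4 × 1/6 × 1/2 × 3/5 = 9/480 = 3/160.

3/160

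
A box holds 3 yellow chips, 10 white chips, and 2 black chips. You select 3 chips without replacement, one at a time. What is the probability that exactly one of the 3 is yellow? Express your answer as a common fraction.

198/455

One ordering (yellow drawn first) has probability 3/15 × 12/14 × 11/13 = 396/2730 = 66/455.
There are C(3,1) = 3 such orderings, each equally likely, so P = 3 × 66/455 = 198/455.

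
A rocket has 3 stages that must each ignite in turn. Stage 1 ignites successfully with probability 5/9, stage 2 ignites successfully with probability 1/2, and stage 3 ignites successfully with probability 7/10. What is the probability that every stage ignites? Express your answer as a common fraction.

7/36

The events are sequential, so multiply the conditional probabilities:
P = 5/9 × 1/2 × 7/10 = 35/180 = 7/36.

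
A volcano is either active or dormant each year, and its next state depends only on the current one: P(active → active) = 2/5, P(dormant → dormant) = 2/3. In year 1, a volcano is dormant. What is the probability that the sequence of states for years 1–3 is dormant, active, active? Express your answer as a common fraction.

Year 1 is given. For each transition, use the conditional probability from the current state:
P(active | dormant) = 1/3; P(active | active) = 2/5.
P = 1/3 × 2/5 = 2/15.

2/15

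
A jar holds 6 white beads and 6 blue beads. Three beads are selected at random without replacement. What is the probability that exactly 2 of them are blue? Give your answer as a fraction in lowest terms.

One ordering (blue drawn first) has probability 6/12 × 5/11 × 6/10 = 180/1320 = 3/22.
There are C(3,2) = 3 such orderings, each equally likely, so P = 3 × 3/22 = 9/22.

9/22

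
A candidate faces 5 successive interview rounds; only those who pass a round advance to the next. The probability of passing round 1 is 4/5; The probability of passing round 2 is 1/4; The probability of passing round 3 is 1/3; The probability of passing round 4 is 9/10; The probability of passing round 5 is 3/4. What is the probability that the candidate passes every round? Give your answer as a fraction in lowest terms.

9/200

The events are sequential, so multiply the conditional probabilities:
P = 4/5 × 1/4 × 1/3 × 9/10 × 3/4 = 108/2400 = 9/200.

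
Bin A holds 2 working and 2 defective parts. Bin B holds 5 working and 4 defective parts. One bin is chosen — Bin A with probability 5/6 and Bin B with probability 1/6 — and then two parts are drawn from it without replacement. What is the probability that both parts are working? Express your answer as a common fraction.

From Bin A: P(both working) = (2/4)(1/3) = 1/6.
From Bin B: P(both working) = (5/9)(4/8) = 5/18.
Total probability = (5/6)(1/6) + (1/6)(5/18) = 5/27.

5/27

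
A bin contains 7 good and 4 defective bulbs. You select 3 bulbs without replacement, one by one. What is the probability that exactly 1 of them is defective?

One ordering (defective drawn first) has probability 4/11 × 7/10 × 6/9 = 168/990 = 28/165.
There are C(3,1) = 3 such orderings, each equally likely, so P = 3 × 28/165 = 28/55.

28/55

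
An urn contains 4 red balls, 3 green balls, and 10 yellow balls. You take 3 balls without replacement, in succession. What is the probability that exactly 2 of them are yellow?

One ordering (yellow drawn first) has probability 10/17 × 9/16 × 7/15 = 630/4080 = 21/136.
There are C(3,2) = 3 such orderings, each equally likely, so P = 3 × 21/136 = 63/136.

63/136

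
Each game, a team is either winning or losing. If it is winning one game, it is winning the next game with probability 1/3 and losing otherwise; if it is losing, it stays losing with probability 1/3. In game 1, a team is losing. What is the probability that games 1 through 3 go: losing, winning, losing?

4/9

Game 1 is given. For each transition, use the conditional probability from the current state:
P(winning | losing) = 2/3; P(losing | winning) = 2/3.
P = 2/3 × 2/3 = 4/9.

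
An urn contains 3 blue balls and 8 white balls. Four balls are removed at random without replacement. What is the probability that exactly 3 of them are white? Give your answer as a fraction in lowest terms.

One ordering (white drawn first) has probability 8/11 × 7/10 × 6/9 × 3/8 = 1008/7920 = 7/55.
There are C(4,3) = 4 such orderings, each equally likely, so P = 4 × 7/55 = 28/55.

28/55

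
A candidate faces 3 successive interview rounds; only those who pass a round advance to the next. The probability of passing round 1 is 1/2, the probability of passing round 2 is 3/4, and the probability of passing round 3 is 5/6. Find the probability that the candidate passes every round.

Each stage is reached only if all earlier stages succeed, so
P = 1/2 × 3/4 × 5/6 = 15/48 = 5/16.

5/16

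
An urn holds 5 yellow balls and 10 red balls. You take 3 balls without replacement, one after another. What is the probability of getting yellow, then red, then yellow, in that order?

20/273

Multiply the probability of each draw given the previous ones:
P = 5/15 × 10/14 × 4/13 = 200/2730 = 20/273.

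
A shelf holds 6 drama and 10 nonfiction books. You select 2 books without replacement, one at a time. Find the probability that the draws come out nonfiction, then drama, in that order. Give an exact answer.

Chain rule:
P = 10/16 × 6/15 = 60/240 = 1/4.

1/4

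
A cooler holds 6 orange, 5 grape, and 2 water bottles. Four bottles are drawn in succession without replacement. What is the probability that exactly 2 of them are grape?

One ordering (grape drawn first) has probability 5/13 × 4/12 × 8/11 × 7/10 = 1120/17160 = 28/429.
There are C(4,2) = 6 such orderings, each equally likely, so P = 6 × 28/429 = 56/143.

56/143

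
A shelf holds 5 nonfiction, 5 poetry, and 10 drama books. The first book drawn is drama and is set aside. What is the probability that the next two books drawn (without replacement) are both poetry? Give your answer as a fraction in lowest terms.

After the first draw, 5 of the remaining 19 books are poetry.
P = 5/19 × 4/18 = 20/342 = 10/171.

10/171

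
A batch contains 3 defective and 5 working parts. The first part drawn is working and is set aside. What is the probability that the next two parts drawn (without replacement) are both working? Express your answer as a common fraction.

2/7

With the first part removed, 4 working remain out of 7.
P = 4/7 × 3/6 = 12/42 = 2/7.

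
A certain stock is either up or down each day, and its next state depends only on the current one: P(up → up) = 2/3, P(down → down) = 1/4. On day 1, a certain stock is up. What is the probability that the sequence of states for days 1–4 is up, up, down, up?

1/6

Day 1 is given. For each transition, use the conditional probability from the current state:
P(up | up) = 2/3; P(down | up) = 1/3; P(up | down) = 3/4.
P = 2/3 × 1/3 × 3/4 = 6/36 = 1/6.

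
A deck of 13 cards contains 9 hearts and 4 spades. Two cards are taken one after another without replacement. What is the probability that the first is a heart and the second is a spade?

3/13

Multiply the probability of each draw given the previous ones:
P = 9/13 × 4/12 = 36/156 = 3/13.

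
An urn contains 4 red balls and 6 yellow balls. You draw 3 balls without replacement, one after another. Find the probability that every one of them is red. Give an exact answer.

1/30

P(every draw is red) = 4/10 × 3/9 × 2/8 = 24/720 = 1/30.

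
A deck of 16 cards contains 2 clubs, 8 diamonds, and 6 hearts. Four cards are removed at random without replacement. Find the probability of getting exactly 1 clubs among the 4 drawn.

One ordering (a club drawn first) has probability 2/16 × 14/15 × 13/14 × 12/13 = 4368/43680 = 1/10.
There are C(4,1) = 4 such orderings, each equally likely, so P = 4 × 1/10 = 2/5.

2/5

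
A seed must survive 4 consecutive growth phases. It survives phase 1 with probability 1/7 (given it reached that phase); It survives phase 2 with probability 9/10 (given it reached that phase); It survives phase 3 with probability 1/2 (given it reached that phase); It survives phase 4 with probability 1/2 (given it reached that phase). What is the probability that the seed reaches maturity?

9/280

Multiplying along the chain,
P = 1/7 × 9/10 × 1/2 × 1/2 = 9/280.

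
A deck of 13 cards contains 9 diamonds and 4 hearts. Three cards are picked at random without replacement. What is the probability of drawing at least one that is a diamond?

141/143

P(no diamonds) = 4/13 × 3/12 × 2/11 = 24/1716 = 2/143.
P(at least one) = 1 − 2/143 = 141/143.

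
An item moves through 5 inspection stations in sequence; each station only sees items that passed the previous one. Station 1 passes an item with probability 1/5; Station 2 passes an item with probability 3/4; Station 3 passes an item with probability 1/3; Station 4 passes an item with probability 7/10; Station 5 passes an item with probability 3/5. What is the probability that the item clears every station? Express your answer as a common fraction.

Multiplying along the chain,
P = 1/5 × 3/4 × 1/3 × 7/10 × 3/5 = 63/3000 = 21/1000.

21/1000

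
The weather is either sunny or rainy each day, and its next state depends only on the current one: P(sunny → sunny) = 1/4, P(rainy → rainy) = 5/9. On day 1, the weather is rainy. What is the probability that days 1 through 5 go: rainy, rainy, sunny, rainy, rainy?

25/243

Day 1 is given. For each transition, use the conditional probability from the current state:
P(rainy | rainy) = 5/9; P(sunny | rainy) = 4/9; P(rainy | sunny) = 3/4; P(rainy | rainy) = 5/9.
P = 5/9 × 4/9 × 3/4 × 5/9 = 300/2916 = 25/243.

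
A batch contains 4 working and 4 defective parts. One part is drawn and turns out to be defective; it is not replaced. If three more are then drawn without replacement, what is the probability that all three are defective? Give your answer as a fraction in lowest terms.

1/35

After the first draw, 3 of the remaining 7 parts are defective.
P = 3/7 × 2/6 × 1/5 = 6/210 = 1/35.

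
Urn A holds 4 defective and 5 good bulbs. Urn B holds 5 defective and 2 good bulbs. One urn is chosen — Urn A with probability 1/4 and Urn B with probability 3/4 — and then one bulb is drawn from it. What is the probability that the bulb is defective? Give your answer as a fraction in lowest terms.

163/252

From Urn A: P(defective) = 4/9.
From Urn B: P(defective) = 5/7.
Total probability = (1/4)(4/9) + (3/4)(5/7) = 163/252.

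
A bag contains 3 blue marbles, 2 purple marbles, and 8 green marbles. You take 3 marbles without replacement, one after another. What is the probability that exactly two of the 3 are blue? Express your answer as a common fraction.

One ordering (blue drawn first) has probability 3/13 × 2/12 × 10/11 = 60/1716 = 5/143.
There are C(3,2) = 3 such orderings, each equally likely, so P = 3 × 5/143 = 15/143.

15/143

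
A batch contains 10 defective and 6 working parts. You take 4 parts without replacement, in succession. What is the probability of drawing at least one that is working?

P(no working) = 10/16 × 9/15 × 8/14 × 7/13 = 5040/43680 = 3/26.
P(at least one) = 1 − 3/26 = 23/26.

23/26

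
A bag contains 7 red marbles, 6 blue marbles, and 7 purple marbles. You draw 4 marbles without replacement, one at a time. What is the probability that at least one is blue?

P(no blue) = 14/20 × 13/19 × 12/18 × 11/17 = 24024/116280 = 1001/4845.
P(at least one) = 1 − 1001/4845 = 3844/4845.

3844/4845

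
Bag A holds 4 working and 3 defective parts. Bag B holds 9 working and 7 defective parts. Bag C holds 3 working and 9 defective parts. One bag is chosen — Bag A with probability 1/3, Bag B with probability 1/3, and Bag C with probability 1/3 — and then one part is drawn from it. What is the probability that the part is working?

From Bag A: P(working) = 4/7.
From Bag B: P(working) = 9/16.
From Bag C: P(working) = 3/12.
Total probability = (1/3)(4/7) + (1/3)(9/16) + (1/3)(3/12) = 155/336.

155/336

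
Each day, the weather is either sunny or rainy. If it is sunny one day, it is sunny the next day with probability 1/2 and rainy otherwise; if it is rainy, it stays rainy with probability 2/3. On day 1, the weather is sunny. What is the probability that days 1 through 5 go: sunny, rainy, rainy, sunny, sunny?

Day 1 is given. For each transition, use the conditional probability from the current state:
P(rainy | sunny) = 1/2; P(rainy | rainy) = 2/3; P(sunny | rainy) = 1/3; P(sunny | sunny) = 1/2.
P = 1/2 × 2/3 × 1/3 × 1/2 = 2/36 = 1/18.

1/18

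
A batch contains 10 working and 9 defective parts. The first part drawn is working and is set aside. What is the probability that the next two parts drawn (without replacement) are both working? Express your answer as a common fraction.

4/17

After the first draw, 9 of the remaining 18 parts are working.
P = 9/18 × 8/17 = 72/306 = 4/17.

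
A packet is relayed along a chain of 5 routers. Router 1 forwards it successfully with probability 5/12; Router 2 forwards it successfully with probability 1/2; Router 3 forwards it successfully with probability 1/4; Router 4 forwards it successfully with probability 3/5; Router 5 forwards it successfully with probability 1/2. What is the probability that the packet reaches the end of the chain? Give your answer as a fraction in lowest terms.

Each stage is reached only if all earlier stages succeed, so
P = 5/12 × 1/2 × 1/4 × 3/5 × 1/2 = 15/960 = 1/64.

1/64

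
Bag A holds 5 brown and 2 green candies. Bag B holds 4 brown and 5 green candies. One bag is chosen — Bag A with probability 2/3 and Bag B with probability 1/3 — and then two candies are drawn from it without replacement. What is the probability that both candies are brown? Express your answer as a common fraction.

From Bag A: P(both brown) = (5/7)(4/6) = 10/21.
From Bag B: P(both brown) = (4/9)(3/8) = 1/6.
Total probability = (2/3)(10/21) + (1/3)(1/6) = 47/126.

47/126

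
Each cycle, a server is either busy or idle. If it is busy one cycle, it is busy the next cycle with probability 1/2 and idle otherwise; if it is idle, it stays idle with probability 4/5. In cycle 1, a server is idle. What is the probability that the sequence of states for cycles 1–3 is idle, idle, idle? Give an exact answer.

Cycle 1 is given. For each transition, use the conditional probability from the current state:
P(idle | idle) = 4/5; P(idle | idle) = 4/5.
P = 4/5 × 4/5 = 16/25.

16/25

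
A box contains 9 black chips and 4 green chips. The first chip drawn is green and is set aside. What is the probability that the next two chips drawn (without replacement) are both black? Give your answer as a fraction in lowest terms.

After the first draw, 9 of the remaining 12 chips are black.
P = 9/12 × 8/11 = 72/132 = 6/11.

6/11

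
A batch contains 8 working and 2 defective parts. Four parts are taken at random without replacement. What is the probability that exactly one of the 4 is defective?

One ordering (defective drawn first) has probability 2/10 × 8/9 × 7/8 × 6/7 = 672/5040 = 2/15.
There are C(4,1) = 4 such orderings, each equally likely, so P = 4 × 2/15 = 8/15.

8/15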